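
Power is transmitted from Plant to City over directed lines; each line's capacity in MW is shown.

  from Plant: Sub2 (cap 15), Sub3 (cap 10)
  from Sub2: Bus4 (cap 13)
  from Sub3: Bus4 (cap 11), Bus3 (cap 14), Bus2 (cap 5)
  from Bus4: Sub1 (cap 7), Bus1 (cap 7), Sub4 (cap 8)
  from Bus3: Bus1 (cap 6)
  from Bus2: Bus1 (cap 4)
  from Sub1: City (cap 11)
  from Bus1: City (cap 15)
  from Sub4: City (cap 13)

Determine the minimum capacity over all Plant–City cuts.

23

Augment Plant→Sub2→Bus4→Sub1→City: bottleneck 7, flow now 7.
Augment Plant→Sub2→Bus4→Bus1→City: bottleneck 6, flow now 13.
Augment Plant→Sub3→Bus4→Bus1→City: bottleneck 1, flow now 14.
Augment Plant→Sub3→Bus4→Sub4→City: bottleneck 8, flow now 22.
Augment Plant→Sub3→Bus3→Bus1→City: bottleneck 1, flow now 23.
No augmenting path remains; maximum flow = 23.
By max-flow min-cut, the minimum cut capacity equals the max flow.
In the residual graph, reachable from Plant: {Plant, Sub2}.
Min-cut edges: Plant→Sub3 (10), Sub2→Bus4 (13); capacity 10 + 13 = 23.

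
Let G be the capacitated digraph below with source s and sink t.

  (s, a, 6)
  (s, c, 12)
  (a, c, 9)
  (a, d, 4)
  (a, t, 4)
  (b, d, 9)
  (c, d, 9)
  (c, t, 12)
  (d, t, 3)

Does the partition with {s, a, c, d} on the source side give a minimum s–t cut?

No — its capacity is 19, but the minimum cut has capacity 18.

Given cut capacity: 4 + 12 + 3 = 19.
Augment s→a→t: bottleneck 4, flow now 4.
Augment s→c→t: bottleneck 12, flow now 16.
Augment s→a→d→t: bottleneck 2, flow now 18.
No augmenting path remains; maximum flow = 18.
In the residual graph, reachable from s: {s}.
Min-cut edges: s→a (6), s→c (12); capacity 6 + 12 = 18.
Cut capacity 19 exceeds the max flow 18, so it is not minimum.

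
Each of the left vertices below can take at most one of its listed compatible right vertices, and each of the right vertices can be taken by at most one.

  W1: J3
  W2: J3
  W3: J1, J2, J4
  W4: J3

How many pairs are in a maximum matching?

2

Unit-capacity flow: source→left, listed edges, right→sink; max matching = max flow.
Augmenting path W1→J3 (+1); matched 1.
Augmenting path W3→J1 (+1); matched 2.
No augmenting path remains; maximum matching = 2.
König certificate: {W3, J3} is a vertex cover of size 2 (every listed pair touches it), so no matching can be larger.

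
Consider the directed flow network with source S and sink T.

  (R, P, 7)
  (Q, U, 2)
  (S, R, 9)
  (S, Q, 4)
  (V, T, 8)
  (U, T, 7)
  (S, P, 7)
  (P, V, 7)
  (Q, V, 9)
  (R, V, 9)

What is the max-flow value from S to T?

Augment S→P→V→T: bottleneck 7, flow now 7.
Augment S→Q→U→T: bottleneck 2, flow now 9.
Augment S→Q→V→T: bottleneck 1, flow now 10.
No augmenting path remains; maximum flow = 10.
In the residual graph, reachable from S: {S, P, Q, R, V}.
Min-cut edges: Q→U (2), V→T (8); capacity 2 + 8 = 10.
This cut is saturated, so no flow can exceed 10.

10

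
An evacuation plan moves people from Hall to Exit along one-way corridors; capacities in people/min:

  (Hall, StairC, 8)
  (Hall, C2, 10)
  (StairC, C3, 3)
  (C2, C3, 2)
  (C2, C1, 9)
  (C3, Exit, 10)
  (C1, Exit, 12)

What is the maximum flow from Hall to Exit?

13

Augment Hall→StairC→C3→Exit: bottleneck 3, flow now 3.
Augment Hall→C2→C3→Exit: bottleneck 2, flow now 5.
Augment Hall→C2→C1→Exit: bottleneck 8, flow now 13.
No augmenting path remains; maximum flow = 13.
In the residual graph, reachable from Hall: {Hall, StairC}.
Min-cut edges: Hall→C2 (10), StairC→C3 (3); capacity 10 + 3 = 13.
This cut is saturated, so no flow can exceed 13.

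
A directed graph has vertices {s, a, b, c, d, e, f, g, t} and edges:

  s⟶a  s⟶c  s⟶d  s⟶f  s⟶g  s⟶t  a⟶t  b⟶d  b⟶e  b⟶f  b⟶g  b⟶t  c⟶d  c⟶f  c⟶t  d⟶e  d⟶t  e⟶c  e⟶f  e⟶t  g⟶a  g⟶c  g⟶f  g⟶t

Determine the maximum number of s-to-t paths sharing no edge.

Assign every edge capacity 1; by Menger, the answer equals the max flow.
Path s→t (+1); total 1.
Path s→a→t (+1); total 2.
Path s→c→t (+1); total 3.
Path s→d→t (+1); total 4.
Path s→g→t (+1); total 5.
No residual s→t path; max flow = 5.
Certifying cut of size 5: {s→a, s→c, s→d, s→g, s→t}.

5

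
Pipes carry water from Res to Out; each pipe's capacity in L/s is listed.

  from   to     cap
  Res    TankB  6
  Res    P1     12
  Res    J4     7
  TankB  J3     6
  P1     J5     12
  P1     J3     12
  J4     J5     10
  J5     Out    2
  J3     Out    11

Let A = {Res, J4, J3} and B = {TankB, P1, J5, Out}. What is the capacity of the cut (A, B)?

Edges leaving {Res, J4, J3}: Res→TankB (6), Res→P1 (12), J4→J5 (10), J3→Out (11).
Cut capacity = 6 + 12 + 10 + 11 = 39.

39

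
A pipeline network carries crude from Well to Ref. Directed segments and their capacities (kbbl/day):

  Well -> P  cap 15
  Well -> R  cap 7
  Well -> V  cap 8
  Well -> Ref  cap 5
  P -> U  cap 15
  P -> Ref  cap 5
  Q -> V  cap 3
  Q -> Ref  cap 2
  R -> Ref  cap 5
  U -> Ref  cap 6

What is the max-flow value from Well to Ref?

21

Augment Well→Ref: bottleneck 5, flow now 5.
Augment Well→P→Ref: bottleneck 5, flow now 10.
Augment Well→R→Ref: bottleneck 5, flow now 15.
Augment Well→P→U→Ref: bottleneck 6, flow now 21.
No augmenting path remains; maximum flow = 21.
In the residual graph, reachable from Well: {Well, P, R, U, V}.
Min-cut edges: Well→Ref (5), P→Ref (5), R→Ref (5), U→Ref (6); capacity 5 + 5 + 5 + 6 = 21.
This cut is saturated, so no flow can exceed 21.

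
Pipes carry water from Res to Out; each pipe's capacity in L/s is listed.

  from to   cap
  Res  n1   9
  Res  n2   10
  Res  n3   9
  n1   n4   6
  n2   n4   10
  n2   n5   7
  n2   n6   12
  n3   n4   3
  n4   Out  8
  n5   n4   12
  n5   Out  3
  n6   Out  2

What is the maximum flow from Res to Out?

13

Augment Res→n1→n4→Out: bottleneck 6, flow now 6.
Augment Res→n2→n4→Out: bottleneck 2, flow now 8.
Augment Res→n2→n5→Out: bottleneck 3, flow now 11.
Augment Res→n2→n6→Out: bottleneck 2, flow now 13.
No augmenting path remains; maximum flow = 13.
In the residual graph, reachable from Res: {Res, n1, n2, n3, n4, n5, n6}.
Min-cut edges: n4→Out (8), n5→Out (3), n6→Out (2); capacity 8 + 3 + 2 = 13.
This cut is saturated, so no flow can exceed 13.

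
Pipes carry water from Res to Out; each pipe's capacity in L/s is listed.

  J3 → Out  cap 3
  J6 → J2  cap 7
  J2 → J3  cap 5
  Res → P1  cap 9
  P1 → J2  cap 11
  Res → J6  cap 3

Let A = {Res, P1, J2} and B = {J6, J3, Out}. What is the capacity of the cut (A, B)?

Edges leaving {Res, P1, J2}: Res→J6 (3), J2→J3 (5).
Cut capacity = 3 + 5 = 8.

8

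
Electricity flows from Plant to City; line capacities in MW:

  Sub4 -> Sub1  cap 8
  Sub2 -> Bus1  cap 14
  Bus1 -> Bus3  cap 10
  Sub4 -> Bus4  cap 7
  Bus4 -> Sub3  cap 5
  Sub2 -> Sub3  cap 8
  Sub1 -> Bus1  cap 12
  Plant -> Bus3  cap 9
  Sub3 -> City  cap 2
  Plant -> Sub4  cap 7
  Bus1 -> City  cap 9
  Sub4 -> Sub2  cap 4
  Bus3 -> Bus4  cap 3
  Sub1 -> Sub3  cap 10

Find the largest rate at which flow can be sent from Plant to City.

Augment Plant→Sub4→Bus4→Sub3→City: bottleneck 2, flow now 2.
Augment Plant→Sub4→Sub2→Bus1→City: bottleneck 4, flow now 6.
Augment Plant→Sub4→Sub1→Bus1→City: bottleneck 1, flow now 7.
Augment Plant→Bus3→Bus4→Sub4→Sub1→Bus1→City: bottleneck 2, flow now 9. (uses reverse residual edge)
No augmenting path remains; maximum flow = 9.
In the residual graph, reachable from Plant: {Plant, Bus3, Bus4, Sub3}.
Min-cut edges: Plant→Sub4 (7), Sub3→City (2); capacity 7 + 2 = 9.
This cut is saturated, so no flow can exceed 9.

9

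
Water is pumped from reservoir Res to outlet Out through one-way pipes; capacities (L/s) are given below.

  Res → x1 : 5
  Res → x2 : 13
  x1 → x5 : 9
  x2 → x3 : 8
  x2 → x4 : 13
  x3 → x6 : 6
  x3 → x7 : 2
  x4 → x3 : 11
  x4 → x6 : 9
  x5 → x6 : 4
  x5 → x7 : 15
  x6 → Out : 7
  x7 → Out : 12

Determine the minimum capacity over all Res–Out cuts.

Augment Res→x1→x5→x6→Out: bottleneck 4, flow now 4.
Augment Res→x1→x5→x7→Out: bottleneck 1, flow now 5.
Augment Res→x2→x3→x6→Out: bottleneck 3, flow now 8.
Augment Res→x2→x3→x7→Out: bottleneck 2, flow now 10.
Augment Res→x2→x3→x6→x5→x7→Out: bottleneck 3, flow now 13. (uses reverse residual edge)
Augment Res→x2→x4→x6→x5→x7→Out: bottleneck 1, flow now 14. (uses reverse residual edge)
No augmenting path remains; maximum flow = 14.
By max-flow min-cut, the minimum cut capacity equals the max flow.
In the residual graph, reachable from Res: {Res, x2, x3, x4, x6}.
Min-cut edges: Res→x1 (5), x3→x7 (2), x6→Out (7); capacity 5 + 2 + 7 = 14.

14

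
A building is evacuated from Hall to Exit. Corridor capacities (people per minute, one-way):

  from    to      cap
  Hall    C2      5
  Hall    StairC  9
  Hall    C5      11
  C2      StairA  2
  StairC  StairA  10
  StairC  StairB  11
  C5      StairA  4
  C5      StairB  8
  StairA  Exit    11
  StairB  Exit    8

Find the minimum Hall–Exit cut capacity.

19

Augment Hall→C2→StairA→Exit: bottleneck 2, flow now 2.
Augment Hall→StairC→StairA→Exit: bottleneck 9, flow now 11.
Augment Hall→C5→StairB→Exit: bottleneck 8, flow now 19.
No augmenting path remains; maximum flow = 19.
By max-flow min-cut, the minimum cut capacity equals the max flow.
In the residual graph, reachable from Hall: {Hall, C2, StairC, C5, StairA, StairB}.
Min-cut edges: StairA→Exit (11), StairB→Exit (8); capacity 11 + 8 = 19.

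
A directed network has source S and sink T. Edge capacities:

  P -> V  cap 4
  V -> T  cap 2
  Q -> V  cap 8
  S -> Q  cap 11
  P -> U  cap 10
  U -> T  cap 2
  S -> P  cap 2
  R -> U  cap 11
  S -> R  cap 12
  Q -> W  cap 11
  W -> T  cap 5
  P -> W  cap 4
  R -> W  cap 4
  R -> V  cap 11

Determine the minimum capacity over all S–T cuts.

9

Augment S→P→U→T: bottleneck 2, flow now 2.
Augment S→Q→V→T: bottleneck 2, flow now 4.
Augment S→Q→W→T: bottleneck 5, flow now 9.
No augmenting path remains; maximum flow = 9.
By max-flow min-cut, the minimum cut capacity equals the max flow.
In the residual graph, reachable from S: {S, P, Q, R, U, V, W}.
Min-cut edges: U→T (2), V→T (2), W→T (5); capacity 2 + 2 + 5 = 9.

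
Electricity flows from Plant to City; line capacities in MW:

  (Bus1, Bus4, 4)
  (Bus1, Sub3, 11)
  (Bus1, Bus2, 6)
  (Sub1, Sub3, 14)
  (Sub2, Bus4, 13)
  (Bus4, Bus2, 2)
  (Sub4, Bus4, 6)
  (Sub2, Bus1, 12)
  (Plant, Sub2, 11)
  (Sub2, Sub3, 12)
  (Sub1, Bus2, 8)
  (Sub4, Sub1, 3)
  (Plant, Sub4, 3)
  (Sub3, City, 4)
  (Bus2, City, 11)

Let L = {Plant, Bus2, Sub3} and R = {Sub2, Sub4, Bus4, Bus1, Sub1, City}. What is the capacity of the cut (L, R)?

29

Edges leaving {Plant, Bus2, Sub3}: Plant→Sub2 (11), Plant→Sub4 (3), Bus2→City (11), Sub3→City (4).
Cut capacity = 11 + 3 + 11 + 4 = 29.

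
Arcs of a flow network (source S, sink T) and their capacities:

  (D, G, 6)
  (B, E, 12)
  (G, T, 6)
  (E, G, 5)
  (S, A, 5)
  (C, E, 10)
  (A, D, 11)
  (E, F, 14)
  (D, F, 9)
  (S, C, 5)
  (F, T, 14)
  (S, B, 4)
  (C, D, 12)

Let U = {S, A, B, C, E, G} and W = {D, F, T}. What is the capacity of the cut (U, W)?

43

Edges leaving {S, A, B, C, E, G}: A→D (11), C→D (12), E→F (14), G→T (6).
Cut capacity = 11 + 12 + 14 + 6 = 43.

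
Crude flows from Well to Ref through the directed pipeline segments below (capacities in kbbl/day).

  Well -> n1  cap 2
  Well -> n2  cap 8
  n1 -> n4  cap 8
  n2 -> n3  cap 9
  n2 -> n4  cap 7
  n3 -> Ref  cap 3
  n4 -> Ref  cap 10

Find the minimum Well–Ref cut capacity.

Augment Well→n1→n4→Ref: bottleneck 2, flow now 2.
Augment Well→n2→n3→Ref: bottleneck 3, flow now 5.
Augment Well→n2→n4→Ref: bottleneck 5, flow now 10.
No augmenting path remains; maximum flow = 10.
By max-flow min-cut, the minimum cut capacity equals the max flow.
In the residual graph, reachable from Well: {Well}.
Min-cut edges: Well→n1 (2), Well→n2 (8); capacity 2 + 8 = 10.

10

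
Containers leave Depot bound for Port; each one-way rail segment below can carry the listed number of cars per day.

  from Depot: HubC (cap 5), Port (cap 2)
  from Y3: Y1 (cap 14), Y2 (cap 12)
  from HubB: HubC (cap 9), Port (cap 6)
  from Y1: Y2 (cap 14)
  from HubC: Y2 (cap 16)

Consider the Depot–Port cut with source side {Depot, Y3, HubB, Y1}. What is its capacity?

Edges leaving {Depot, Y3, HubB, Y1}: Depot→HubC (5), Depot→Port (2), Y3→Y2 (12), HubB→HubC (9), HubB→Port (6), Y1→Y2 (14).
Cut capacity = 5 + 2 + 12 + 9 + 6 + 14 = 48.

48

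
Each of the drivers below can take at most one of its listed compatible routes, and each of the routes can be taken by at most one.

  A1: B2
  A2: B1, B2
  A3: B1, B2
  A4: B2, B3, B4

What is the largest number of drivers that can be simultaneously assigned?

Unit-capacity flow: source→left, listed edges, right→sink; max matching = max flow.
Augmenting path A1→B2 (+1); matched 1.
Augmenting path A2→B1 (+1); matched 2.
Augmenting path A4→B3 (+1); matched 3.
No augmenting path remains; maximum matching = 3.
König certificate: {A4, B1, B2} is a vertex cover of size 3 (every listed pair touches it), so no matching can be larger.

3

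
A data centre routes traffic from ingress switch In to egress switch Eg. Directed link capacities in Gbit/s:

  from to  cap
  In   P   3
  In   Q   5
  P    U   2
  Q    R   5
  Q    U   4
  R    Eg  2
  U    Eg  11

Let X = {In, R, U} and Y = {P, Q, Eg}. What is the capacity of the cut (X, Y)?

Edges leaving {In, R, U}: In→P (3), In→Q (5), R→Eg (2), U→Eg (11).
Cut capacity = 3 + 5 + 2 + 11 = 21.

21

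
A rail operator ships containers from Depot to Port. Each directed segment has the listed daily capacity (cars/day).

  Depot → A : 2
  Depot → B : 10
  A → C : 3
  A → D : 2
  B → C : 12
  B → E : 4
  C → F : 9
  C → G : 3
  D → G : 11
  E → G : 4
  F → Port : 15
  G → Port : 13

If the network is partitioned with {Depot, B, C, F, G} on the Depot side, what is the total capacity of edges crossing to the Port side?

Edges leaving {Depot, B, C, F, G}: Depot→A (2), B→E (4), F→Port (15), G→Port (13).
Cut capacity = 2 + 4 + 15 + 13 = 34.

34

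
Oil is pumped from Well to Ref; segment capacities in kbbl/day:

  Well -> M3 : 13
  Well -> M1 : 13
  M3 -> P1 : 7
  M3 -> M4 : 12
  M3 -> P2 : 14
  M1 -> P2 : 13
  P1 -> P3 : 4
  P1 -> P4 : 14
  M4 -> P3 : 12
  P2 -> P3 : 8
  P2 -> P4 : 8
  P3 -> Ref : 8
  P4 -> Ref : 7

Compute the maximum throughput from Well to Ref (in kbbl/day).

Augment Well→M3→P1→P3→Ref: bottleneck 4, flow now 4.
Augment Well→M3→P1→P4→Ref: bottleneck 3, flow now 7.
Augment Well→M3→M4→P3→Ref: bottleneck 4, flow now 11.
Augment Well→M3→P2→P4→Ref: bottleneck 2, flow now 13.
Augment Well→M1→P2→P4→Ref: bottleneck 2, flow now 15.
No augmenting path remains; maximum flow = 15.
In the residual graph, reachable from Well: {Well, M3, M1, P1, M4, P2, P3, P4}.
Min-cut edges: P3→Ref (8), P4→Ref (7); capacity 8 + 7 = 15.
This cut is saturated, so no flow can exceed 15.

15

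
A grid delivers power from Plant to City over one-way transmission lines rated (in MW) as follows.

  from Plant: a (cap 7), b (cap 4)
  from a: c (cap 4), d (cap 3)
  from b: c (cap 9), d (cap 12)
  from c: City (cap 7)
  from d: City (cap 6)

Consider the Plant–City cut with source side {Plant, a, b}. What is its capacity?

28

Edges leaving {Plant, a, b}: a→c (4), a→d (3), b→c (9), b→d (12).
Cut capacity = 4 + 3 + 9 + 12 = 28.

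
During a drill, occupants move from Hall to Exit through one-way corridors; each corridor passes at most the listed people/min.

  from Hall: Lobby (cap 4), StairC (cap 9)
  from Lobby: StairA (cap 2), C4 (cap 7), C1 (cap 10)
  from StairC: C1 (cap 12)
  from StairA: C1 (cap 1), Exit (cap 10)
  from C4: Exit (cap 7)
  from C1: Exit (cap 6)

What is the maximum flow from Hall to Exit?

Augment Hall→Lobby→StairA→Exit: bottleneck 2, flow now 2.
Augment Hall→Lobby→C4→Exit: bottleneck 2, flow now 4.
Augment Hall→StairC→C1→Exit: bottleneck 6, flow now 10.
No augmenting path remains; maximum flow = 10.
In the residual graph, reachable from Hall: {Hall, StairC, C1}.
Min-cut edges: Hall→Lobby (4), C1→Exit (6); capacity 4 + 6 = 10.
This cut is saturated, so no flow can exceed 10.

10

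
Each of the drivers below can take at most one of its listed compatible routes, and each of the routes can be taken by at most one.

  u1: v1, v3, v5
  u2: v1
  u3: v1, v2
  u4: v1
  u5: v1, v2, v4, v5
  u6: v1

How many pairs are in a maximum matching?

Unit-capacity flow: source→left, listed edges, right→sink; max matching = max flow.
Augmenting path u1→v1 (+1); matched 1.
Augmenting path u3→v2 (+1); matched 2.
Augmenting path u5→v4 (+1); matched 3.
Augmenting path u2→v1→u1→v3 (+1); matched 4.
No augmenting path remains; maximum matching = 4.
König certificate: {u1, u3, u5, v1} is a vertex cover of size 4 (every listed pair touches it), so no matching can be larger.

4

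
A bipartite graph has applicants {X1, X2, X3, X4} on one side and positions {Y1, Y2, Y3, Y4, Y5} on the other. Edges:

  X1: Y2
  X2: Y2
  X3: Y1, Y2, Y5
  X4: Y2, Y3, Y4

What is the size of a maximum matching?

Unit-capacity flow: source→left, listed edges, right→sink; max matching = max flow.
Augmenting path X1→Y2 (+1); matched 1.
Augmenting path X3→Y1 (+1); matched 2.
Augmenting path X4→Y3 (+1); matched 3.
No augmenting path remains; maximum matching = 3.
König certificate: {X3, X4, Y2} is a vertex cover of size 3 (every listed pair touches it), so no matching can be larger.

3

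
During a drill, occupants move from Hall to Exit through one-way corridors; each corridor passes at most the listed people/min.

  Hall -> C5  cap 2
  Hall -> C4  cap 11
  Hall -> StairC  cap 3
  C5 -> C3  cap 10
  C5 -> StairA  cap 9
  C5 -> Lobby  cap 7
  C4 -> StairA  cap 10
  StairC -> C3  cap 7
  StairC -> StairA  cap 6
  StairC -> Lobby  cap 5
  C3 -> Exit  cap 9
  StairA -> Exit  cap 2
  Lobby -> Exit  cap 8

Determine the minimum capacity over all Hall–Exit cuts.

7

Augment Hall→C5→C3→Exit: bottleneck 2, flow now 2.
Augment Hall→C4→StairA→Exit: bottleneck 2, flow now 4.
Augment Hall→StairC→C3→Exit: bottleneck 3, flow now 7.
No augmenting path remains; maximum flow = 7.
By max-flow min-cut, the minimum cut capacity equals the max flow.
In the residual graph, reachable from Hall: {Hall, C4, StairA}.
Min-cut edges: Hall→C5 (2), Hall→StairC (3), StairA→Exit (2); capacity 2 + 3 + 2 = 7.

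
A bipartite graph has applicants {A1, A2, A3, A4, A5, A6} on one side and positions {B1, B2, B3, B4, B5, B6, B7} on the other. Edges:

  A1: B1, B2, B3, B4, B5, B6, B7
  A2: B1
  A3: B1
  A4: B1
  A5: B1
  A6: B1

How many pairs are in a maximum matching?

Unit-capacity flow: source→left, listed edges, right→sink; max matching = max flow.
Augmenting path A1→B1 (+1); matched 1.
Augmenting path A2→B1→A1→B2 (+1); matched 2.
No augmenting path remains; maximum matching = 2.
König certificate: {A1, B1} is a vertex cover of size 2 (every listed pair touches it), so no matching can be larger.

2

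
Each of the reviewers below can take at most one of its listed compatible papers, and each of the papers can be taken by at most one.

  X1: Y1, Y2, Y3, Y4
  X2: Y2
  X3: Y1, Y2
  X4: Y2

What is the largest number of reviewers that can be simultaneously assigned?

3

Unit-capacity flow: source→left, listed edges, right→sink; max matching = max flow.
Augmenting path X1→Y1 (+1); matched 1.
Augmenting path X2→Y2 (+1); matched 2.
Augmenting path X3→Y1→X1→Y3 (+1); matched 3.
No augmenting path remains; maximum matching = 3.
König certificate: {X1, X3, Y2} is a vertex cover of size 3 (every listed pair touches it), so no matching can be larger.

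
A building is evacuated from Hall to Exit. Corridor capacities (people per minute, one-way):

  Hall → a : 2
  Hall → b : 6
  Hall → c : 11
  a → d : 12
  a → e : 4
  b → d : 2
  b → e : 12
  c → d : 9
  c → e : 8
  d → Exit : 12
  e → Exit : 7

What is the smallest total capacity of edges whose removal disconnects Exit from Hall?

19

Augment Hall→a→d→Exit: bottleneck 2, flow now 2.
Augment Hall→b→d→Exit: bottleneck 2, flow now 4.
Augment Hall→b→e→Exit: bottleneck 4, flow now 8.
Augment Hall→c→d→Exit: bottleneck 8, flow now 16.
Augment Hall→c→e→Exit: bottleneck 3, flow now 19.
No augmenting path remains; maximum flow = 19.
By max-flow min-cut, the minimum cut capacity equals the max flow.
In the residual graph, reachable from Hall: {Hall}.
Min-cut edges: Hall→a (2), Hall→b (6), Hall→c (11); capacity 2 + 6 + 11 = 19.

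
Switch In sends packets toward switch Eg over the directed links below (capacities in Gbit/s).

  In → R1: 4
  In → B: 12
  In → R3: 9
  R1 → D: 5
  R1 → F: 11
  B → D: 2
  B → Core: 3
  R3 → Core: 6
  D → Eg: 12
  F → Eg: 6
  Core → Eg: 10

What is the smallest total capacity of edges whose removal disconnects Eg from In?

15

Augment In→R1→D→Eg: bottleneck 4, flow now 4.
Augment In→B→D→Eg: bottleneck 2, flow now 6.
Augment In→B→Core→Eg: bottleneck 3, flow now 9.
Augment In→R3→Core→Eg: bottleneck 6, flow now 15.
No augmenting path remains; maximum flow = 15.
By max-flow min-cut, the minimum cut capacity equals the max flow.
In the residual graph, reachable from In: {In, B, R3}.
Min-cut edges: In→R1 (4), B→D (2), B→Core (3), R3→Core (6); capacity 4 + 2 + 3 + 6 = 15.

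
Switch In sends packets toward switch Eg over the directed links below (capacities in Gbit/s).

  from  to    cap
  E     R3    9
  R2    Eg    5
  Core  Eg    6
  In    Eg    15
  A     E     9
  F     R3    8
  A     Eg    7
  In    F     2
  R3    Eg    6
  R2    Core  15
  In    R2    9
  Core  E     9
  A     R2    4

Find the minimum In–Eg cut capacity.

26

Augment In→Eg: bottleneck 15, flow now 15.
Augment In→R2→Eg: bottleneck 5, flow now 20.
Augment In→F→R3→Eg: bottleneck 2, flow now 22.
Augment In→R2→Core→Eg: bottleneck 4, flow now 26.
No augmenting path remains; maximum flow = 26.
By max-flow min-cut, the minimum cut capacity equals the max flow.
In the residual graph, reachable from In: {In}.
Min-cut edges: In→F (2), In→R2 (9), In→Eg (15); capacity 2 + 9 + 15 = 26.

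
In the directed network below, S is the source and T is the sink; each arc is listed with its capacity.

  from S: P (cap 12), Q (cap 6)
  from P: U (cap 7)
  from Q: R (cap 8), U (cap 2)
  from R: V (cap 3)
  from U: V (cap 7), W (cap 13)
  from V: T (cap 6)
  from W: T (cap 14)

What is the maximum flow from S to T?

12

Augment S→P→U→V→T: bottleneck 6, flow now 6.
Augment S→P→U→W→T: bottleneck 1, flow now 7.
Augment S→Q→U→W→T: bottleneck 2, flow now 9.
Augment S→Q→R→V→U→W→T: bottleneck 3, flow now 12. (uses reverse residual edge)
No augmenting path remains; maximum flow = 12.
In the residual graph, reachable from S: {S, P, Q, R}.
Min-cut edges: P→U (7), Q→U (2), R→V (3); capacity 7 + 2 + 3 = 12.
This cut is saturated, so no flow can exceed 12.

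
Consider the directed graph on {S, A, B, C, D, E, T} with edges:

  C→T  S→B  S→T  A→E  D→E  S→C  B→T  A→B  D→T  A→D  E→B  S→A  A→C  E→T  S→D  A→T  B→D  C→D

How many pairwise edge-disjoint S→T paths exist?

Assign every edge capacity 1; by Menger, the answer equals the max flow.
Path S→T (+1); total 1.
Path S→A→T (+1); total 2.
Path S→B→T (+1); total 3.
Path S→C→T (+1); total 4.
Path S→D→T (+1); total 5.
No residual S→T path; max flow = 5.
Certifying cut of size 5: {S→A, S→B, S→C, S→D, S→T}.

5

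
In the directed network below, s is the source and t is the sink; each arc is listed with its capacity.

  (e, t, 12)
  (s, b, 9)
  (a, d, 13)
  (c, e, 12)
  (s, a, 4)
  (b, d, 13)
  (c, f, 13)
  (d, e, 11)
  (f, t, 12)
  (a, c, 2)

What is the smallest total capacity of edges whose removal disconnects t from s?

13

Augment s→a→c→e→t: bottleneck 2, flow now 2.
Augment s→a→d→e→t: bottleneck 2, flow now 4.
Augment s→b→d→e→t: bottleneck 8, flow now 12.
Augment s→b→d→e→c→f→t: bottleneck 1, flow now 13. (uses reverse residual edge)
No augmenting path remains; maximum flow = 13.
By max-flow min-cut, the minimum cut capacity equals the max flow.
In the residual graph, reachable from s: {s}.
Min-cut edges: s→a (4), s→b (9); capacity 4 + 9 = 13.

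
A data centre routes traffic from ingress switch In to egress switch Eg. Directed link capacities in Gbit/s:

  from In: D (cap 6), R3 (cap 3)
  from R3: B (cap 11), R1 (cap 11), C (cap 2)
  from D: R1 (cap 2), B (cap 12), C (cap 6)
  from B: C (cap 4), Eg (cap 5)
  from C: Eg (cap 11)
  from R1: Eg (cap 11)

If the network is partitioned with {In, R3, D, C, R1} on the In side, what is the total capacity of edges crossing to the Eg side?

Edges leaving {In, R3, D, C, R1}: R3→B (11), D→B (12), C→Eg (11), R1→Eg (11).
Cut capacity = 11 + 12 + 11 + 11 = 45.

45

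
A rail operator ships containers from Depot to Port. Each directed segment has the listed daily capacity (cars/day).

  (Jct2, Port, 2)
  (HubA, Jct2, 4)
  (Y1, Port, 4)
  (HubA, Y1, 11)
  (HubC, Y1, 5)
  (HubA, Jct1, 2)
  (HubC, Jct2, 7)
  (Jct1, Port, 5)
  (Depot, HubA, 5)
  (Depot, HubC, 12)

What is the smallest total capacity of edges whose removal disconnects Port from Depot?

Augment Depot→HubC→Jct2→Port: bottleneck 2, flow now 2.
Augment Depot→HubC→Y1→Port: bottleneck 4, flow now 6.
Augment Depot→HubA→Jct1→Port: bottleneck 2, flow now 8.
No augmenting path remains; maximum flow = 8.
By max-flow min-cut, the minimum cut capacity equals the max flow.
In the residual graph, reachable from Depot: {Depot, HubC, HubA, Jct2, Y1}.
Min-cut edges: HubA→Jct1 (2), Jct2→Port (2), Y1→Port (4); capacity 2 + 2 + 4 = 8.

8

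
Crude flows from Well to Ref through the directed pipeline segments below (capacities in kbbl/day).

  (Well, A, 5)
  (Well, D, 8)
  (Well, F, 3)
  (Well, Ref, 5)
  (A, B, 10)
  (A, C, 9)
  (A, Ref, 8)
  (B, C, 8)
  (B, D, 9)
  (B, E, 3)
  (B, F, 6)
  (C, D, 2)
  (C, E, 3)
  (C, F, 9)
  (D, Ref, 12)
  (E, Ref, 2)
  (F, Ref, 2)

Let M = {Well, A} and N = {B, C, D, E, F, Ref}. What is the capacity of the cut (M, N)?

43

Edges leaving {Well, A}: Well→D (8), Well→F (3), Well→Ref (5), A→B (10), A→C (9), A→Ref (8).
Cut capacity = 8 + 3 + 5 + 10 + 9 + 8 = 43.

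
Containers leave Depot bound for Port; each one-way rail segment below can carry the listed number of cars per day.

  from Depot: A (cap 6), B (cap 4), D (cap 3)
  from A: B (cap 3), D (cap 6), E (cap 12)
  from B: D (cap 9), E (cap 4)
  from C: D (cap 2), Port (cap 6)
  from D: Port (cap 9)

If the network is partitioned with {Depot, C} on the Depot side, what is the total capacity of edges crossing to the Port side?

Edges leaving {Depot, C}: Depot→A (6), Depot→B (4), Depot→D (3), C→D (2), C→Port (6).
Cut capacity = 6 + 4 + 3 + 2 + 6 = 21.

21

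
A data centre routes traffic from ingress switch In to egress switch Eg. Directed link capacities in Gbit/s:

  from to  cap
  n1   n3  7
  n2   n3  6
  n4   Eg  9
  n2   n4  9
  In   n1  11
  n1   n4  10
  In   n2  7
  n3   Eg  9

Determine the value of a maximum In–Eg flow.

18

Augment In→n1→n3→Eg: bottleneck 7, flow now 7.
Augment In→n1→n4→Eg: bottleneck 4, flow now 11.
Augment In→n2→n3→Eg: bottleneck 2, flow now 13.
Augment In→n2→n4→Eg: bottleneck 5, flow now 18.
No augmenting path remains; maximum flow = 18.
In the residual graph, reachable from In: {In}.
Min-cut edges: In→n1 (11), In→n2 (7); capacity 11 + 7 = 18.
This cut is saturated, so no flow can exceed 18.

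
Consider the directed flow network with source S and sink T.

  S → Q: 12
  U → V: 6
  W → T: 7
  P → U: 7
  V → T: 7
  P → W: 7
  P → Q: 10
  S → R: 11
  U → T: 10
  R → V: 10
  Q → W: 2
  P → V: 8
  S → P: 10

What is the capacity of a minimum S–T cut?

19

Augment S→P→U→T: bottleneck 7, flow now 7.
Augment S→P→V→T: bottleneck 3, flow now 10.
Augment S→Q→W→T: bottleneck 2, flow now 12.
Augment S→R→V→T: bottleneck 4, flow now 16.
Augment S→R→V→P→W→T: bottleneck 3, flow now 19. (uses reverse residual edge)
No augmenting path remains; maximum flow = 19.
By max-flow min-cut, the minimum cut capacity equals the max flow.
In the residual graph, reachable from S: {S, Q, R, V}.
Min-cut edges: S→P (10), Q→W (2), V→T (7); capacity 10 + 2 + 7 = 19.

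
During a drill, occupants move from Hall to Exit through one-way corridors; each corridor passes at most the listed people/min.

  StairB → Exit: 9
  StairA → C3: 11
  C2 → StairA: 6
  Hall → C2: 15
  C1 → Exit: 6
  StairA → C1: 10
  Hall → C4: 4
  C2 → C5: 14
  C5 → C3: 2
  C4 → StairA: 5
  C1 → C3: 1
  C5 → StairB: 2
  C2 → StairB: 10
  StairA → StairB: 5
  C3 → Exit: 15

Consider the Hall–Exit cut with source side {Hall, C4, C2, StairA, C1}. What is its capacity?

Edges leaving {Hall, C4, C2, StairA, C1}: C2→C5 (14), C2→StairB (10), StairA→StairB (5), StairA→C3 (11), C1→C3 (1), C1→Exit (6).
Cut capacity = 14 + 10 + 5 + 11 + 1 + 6 = 47.

47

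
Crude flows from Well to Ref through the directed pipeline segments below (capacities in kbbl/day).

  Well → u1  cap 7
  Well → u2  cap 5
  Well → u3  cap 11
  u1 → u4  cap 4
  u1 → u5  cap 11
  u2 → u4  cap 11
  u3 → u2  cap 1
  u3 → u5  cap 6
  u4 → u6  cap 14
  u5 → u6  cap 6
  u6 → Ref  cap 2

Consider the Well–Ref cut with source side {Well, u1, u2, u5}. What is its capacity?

Edges leaving {Well, u1, u2, u5}: Well→u3 (11), u1→u4 (4), u2→u4 (11), u5→u6 (6).
Cut capacity = 11 + 4 + 11 + 6 = 32.

32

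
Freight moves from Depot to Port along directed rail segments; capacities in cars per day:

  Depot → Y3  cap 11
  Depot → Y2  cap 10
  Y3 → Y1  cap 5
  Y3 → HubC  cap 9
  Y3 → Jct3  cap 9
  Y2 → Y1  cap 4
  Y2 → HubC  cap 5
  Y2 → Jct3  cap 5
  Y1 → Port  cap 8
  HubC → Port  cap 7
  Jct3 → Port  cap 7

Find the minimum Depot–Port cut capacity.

21

Augment Depot→Y3→Y1→Port: bottleneck 5, flow now 5.
Augment Depot→Y3→HubC→Port: bottleneck 6, flow now 11.
Augment Depot→Y2→Y1→Port: bottleneck 3, flow now 14.
Augment Depot→Y2→HubC→Port: bottleneck 1, flow now 15.
Augment Depot→Y2→Jct3→Port: bottleneck 5, flow now 20.
Augment Depot→Y2→Y1→Y3→Jct3→Port: bottleneck 1, flow now 21. (uses reverse residual edge)
No augmenting path remains; maximum flow = 21.
By max-flow min-cut, the minimum cut capacity equals the max flow.
In the residual graph, reachable from Depot: {Depot}.
Min-cut edges: Depot→Y3 (11), Depot→Y2 (10); capacity 11 + 10 = 21.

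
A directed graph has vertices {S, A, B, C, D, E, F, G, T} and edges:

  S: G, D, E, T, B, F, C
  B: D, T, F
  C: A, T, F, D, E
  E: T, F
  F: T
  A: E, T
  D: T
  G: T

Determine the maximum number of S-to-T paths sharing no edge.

7

Assign every edge capacity 1; by Menger, the answer equals the max flow.
Path S→T (+1); total 1.
Path S→B→T (+1); total 2.
Path S→C→T (+1); total 3.
Path S→D→T (+1); total 4.
Path S→E→T (+1); total 5.
Path S→F→T (+1); total 6.
Path S→G→T (+1); total 7.
No residual S→T path; max flow = 7.
Certifying cut of size 7: {S→B, S→C, S→D, S→E, S→F, S→G, S→T}.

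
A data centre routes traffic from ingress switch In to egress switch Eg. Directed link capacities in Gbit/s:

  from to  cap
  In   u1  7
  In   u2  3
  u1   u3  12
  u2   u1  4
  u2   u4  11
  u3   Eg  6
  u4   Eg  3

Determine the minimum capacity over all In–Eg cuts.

9

Augment In→u1→u3→Eg: bottleneck 6, flow now 6.
Augment In→u2→u4→Eg: bottleneck 3, flow now 9.
No augmenting path remains; maximum flow = 9.
By max-flow min-cut, the minimum cut capacity equals the max flow.
In the residual graph, reachable from In: {In, u1, u3}.
Min-cut edges: In→u2 (3), u3→Eg (6); capacity 3 + 6 = 9.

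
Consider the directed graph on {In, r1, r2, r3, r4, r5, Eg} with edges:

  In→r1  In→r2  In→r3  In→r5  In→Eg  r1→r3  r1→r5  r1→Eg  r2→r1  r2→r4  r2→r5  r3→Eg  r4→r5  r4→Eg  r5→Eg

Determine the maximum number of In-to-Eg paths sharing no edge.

Assign every edge capacity 1; by Menger, the answer equals the max flow.
Path In→Eg (+1); total 1.
Path In→r1→Eg (+1); total 2.
Path In→r3→Eg (+1); total 3.
Path In→r5→Eg (+1); total 4.
Path In→r2→r4→Eg (+1); total 5.
No residual In→Eg path; max flow = 5.
Certifying cut of size 5: {In→Eg, In→r1, In→r2, In→r3, In→r5}.

5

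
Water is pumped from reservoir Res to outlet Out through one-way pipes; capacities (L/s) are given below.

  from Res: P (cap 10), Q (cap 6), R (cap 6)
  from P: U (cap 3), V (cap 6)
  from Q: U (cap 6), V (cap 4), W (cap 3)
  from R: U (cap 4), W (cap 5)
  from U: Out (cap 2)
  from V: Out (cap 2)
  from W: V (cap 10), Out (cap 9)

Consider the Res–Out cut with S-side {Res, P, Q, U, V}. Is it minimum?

Given cut capacity: 6 + 3 + 2 + 2 = 13.
Augment Res→P→U→Out: bottleneck 2, flow now 2.
Augment Res→P→V→Out: bottleneck 2, flow now 4.
Augment Res→Q→W→Out: bottleneck 3, flow now 7.
Augment Res→R→W→Out: bottleneck 5, flow now 12.
No augmenting path remains; maximum flow = 12.
In the residual graph, reachable from Res: {Res, P, Q, R, U, V}.
Min-cut edges: Q→W (3), R→W (5), U→Out (2), V→Out (2); capacity 3 + 5 + 2 + 2 = 12.
Cut capacity 13 exceeds the max flow 12, so it is not minimum.

No — its capacity is 13, but the minimum cut has capacity 12.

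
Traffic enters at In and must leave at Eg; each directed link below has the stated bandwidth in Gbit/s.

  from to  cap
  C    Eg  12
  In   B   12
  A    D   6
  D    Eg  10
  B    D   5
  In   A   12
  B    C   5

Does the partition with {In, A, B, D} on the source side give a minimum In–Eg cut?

Yes — it is a minimum cut (capacity 15).

Given cut capacity: 5 + 10 = 15.
Augment In→A→D→Eg: bottleneck 6, flow now 6.
Augment In→B→C→Eg: bottleneck 5, flow now 11.
Augment In→B→D→Eg: bottleneck 4, flow now 15.
No augmenting path remains; maximum flow = 15.
Cut capacity 15 equals the max flow, so it is a minimum cut.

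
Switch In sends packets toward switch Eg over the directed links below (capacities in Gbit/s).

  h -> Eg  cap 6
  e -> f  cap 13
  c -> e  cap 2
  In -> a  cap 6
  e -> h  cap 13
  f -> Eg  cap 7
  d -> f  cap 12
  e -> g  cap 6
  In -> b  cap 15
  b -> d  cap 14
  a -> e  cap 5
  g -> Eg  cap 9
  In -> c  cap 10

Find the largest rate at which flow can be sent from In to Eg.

Augment In→a→e→f→Eg: bottleneck 5, flow now 5.
Augment In→b→d→f→Eg: bottleneck 2, flow now 7.
Augment In→c→e→g→Eg: bottleneck 2, flow now 9.
Augment In→b→d→f→e→g→Eg: bottleneck 4, flow now 13. (uses reverse residual edge)
Augment In→b→d→f→e→h→Eg: bottleneck 1, flow now 14. (uses reverse residual edge)
No augmenting path remains; maximum flow = 14.
In the residual graph, reachable from In: {In, a, b, c, d, f}.
Min-cut edges: a→e (5), c→e (2), f→Eg (7); capacity 5 + 2 + 7 = 14.
This cut is saturated, so no flow can exceed 14.

14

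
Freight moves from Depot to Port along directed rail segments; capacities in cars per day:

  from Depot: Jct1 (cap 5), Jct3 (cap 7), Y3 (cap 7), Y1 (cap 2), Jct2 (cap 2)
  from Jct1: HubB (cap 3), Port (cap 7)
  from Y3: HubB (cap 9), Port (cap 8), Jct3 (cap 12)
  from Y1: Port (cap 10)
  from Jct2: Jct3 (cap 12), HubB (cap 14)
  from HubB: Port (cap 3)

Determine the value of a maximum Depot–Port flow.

Augment Depot→Jct1→Port: bottleneck 5, flow now 5.
Augment Depot→Y3→Port: bottleneck 7, flow now 12.
Augment Depot→Y1→Port: bottleneck 2, flow now 14.
Augment Depot→Jct2→HubB→Port: bottleneck 2, flow now 16.
No augmenting path remains; maximum flow = 16.
In the residual graph, reachable from Depot: {Depot, Jct3}.
Min-cut edges: Depot→Jct1 (5), Depot→Y3 (7), Depot→Y1 (2), Depot→Jct2 (2); capacity 5 + 7 + 2 + 2 = 16.
This cut is saturated, so no flow can exceed 16.

16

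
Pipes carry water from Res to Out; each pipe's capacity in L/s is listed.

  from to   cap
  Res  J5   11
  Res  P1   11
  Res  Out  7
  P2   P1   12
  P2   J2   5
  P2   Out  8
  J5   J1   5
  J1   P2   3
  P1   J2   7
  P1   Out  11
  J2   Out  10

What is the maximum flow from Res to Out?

21

Augment Res→Out: bottleneck 7, flow now 7.
Augment Res→P1→Out: bottleneck 11, flow now 18.
Augment Res→J5→J1→P2→Out: bottleneck 3, flow now 21.
No augmenting path remains; maximum flow = 21.
In the residual graph, reachable from Res: {Res, J5, J1}.
Min-cut edges: Res→P1 (11), Res→Out (7), J1→P2 (3); capacity 11 + 7 + 3 = 21.
This cut is saturated, so no flow can exceed 21.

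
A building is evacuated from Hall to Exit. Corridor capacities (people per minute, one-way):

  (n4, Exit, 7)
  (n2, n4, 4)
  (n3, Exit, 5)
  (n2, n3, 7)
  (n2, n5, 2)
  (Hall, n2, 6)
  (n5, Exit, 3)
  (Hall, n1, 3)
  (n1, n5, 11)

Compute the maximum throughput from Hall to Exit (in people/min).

9

Augment Hall→n1→n5→Exit: bottleneck 3, flow now 3.
Augment Hall→n2→n3→Exit: bottleneck 5, flow now 8.
Augment Hall→n2→n4→Exit: bottleneck 1, flow now 9.
No augmenting path remains; maximum flow = 9.
In the residual graph, reachable from Hall: {Hall}.
Min-cut edges: Hall→n1 (3), Hall→n2 (6); capacity 3 + 6 = 9.
This cut is saturated, so no flow can exceed 9.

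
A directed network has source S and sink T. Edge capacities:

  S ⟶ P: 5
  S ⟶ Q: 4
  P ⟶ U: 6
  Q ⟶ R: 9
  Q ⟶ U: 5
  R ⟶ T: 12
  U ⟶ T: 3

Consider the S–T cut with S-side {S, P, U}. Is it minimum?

Yes — it is a minimum cut (capacity 7).

Given cut capacity: 4 + 3 = 7.
Augment S→P→U→T: bottleneck 3, flow now 3.
Augment S→Q→R→T: bottleneck 4, flow now 7.
No augmenting path remains; maximum flow = 7.
Cut capacity 7 equals the max flow, so it is a minimum cut.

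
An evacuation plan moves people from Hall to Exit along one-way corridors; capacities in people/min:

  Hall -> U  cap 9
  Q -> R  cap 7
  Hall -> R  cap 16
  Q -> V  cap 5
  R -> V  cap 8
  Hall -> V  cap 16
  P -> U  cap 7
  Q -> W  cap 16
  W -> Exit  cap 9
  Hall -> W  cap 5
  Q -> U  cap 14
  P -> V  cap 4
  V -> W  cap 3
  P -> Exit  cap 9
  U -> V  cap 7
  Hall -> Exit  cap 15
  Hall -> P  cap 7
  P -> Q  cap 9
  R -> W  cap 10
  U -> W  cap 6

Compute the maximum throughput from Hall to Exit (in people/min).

31

Augment Hall→Exit: bottleneck 15, flow now 15.
Augment Hall→P→Exit: bottleneck 7, flow now 22.
Augment Hall→W→Exit: bottleneck 5, flow now 27.
Augment Hall→R→W→Exit: bottleneck 4, flow now 31.
No augmenting path remains; maximum flow = 31.
In the residual graph, reachable from Hall: {Hall, R, U, V, W}.
Min-cut edges: Hall→P (7), Hall→Exit (15), W→Exit (9); capacity 7 + 15 + 9 = 31.
This cut is saturated, so no flow can exceed 31.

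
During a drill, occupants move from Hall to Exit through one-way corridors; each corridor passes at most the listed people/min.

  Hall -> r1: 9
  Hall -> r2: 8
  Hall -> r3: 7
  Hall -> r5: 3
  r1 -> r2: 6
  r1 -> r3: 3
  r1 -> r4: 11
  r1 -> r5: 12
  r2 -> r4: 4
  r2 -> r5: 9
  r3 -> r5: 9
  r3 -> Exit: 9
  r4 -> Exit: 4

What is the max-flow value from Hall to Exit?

Augment Hall→r3→Exit: bottleneck 7, flow now 7.
Augment Hall→r1→r3→Exit: bottleneck 2, flow now 9.
Augment Hall→r1→r4→Exit: bottleneck 4, flow now 13.
No augmenting path remains; maximum flow = 13.
In the residual graph, reachable from Hall: {Hall, r1, r2, r3, r4, r5}.
Min-cut edges: r3→Exit (9), r4→Exit (4); capacity 9 + 4 = 13.
This cut is saturated, so no flow can exceed 13.

13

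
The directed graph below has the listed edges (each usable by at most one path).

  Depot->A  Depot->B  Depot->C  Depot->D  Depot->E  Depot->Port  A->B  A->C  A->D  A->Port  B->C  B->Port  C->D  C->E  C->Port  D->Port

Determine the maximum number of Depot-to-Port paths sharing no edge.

5

Assign every edge capacity 1; by Menger, the answer equals the max flow.
Path Depot→Port (+1); total 1.
Path Depot→A→Port (+1); total 2.
Path Depot→B→Port (+1); total 3.
Path Depot→C→Port (+1); total 4.
Path Depot→D→Port (+1); total 5.
No residual Depot→Port path; max flow = 5.
Certifying cut of size 5: {Depot→A, Depot→B, Depot→C, Depot→D, Depot→Port}.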